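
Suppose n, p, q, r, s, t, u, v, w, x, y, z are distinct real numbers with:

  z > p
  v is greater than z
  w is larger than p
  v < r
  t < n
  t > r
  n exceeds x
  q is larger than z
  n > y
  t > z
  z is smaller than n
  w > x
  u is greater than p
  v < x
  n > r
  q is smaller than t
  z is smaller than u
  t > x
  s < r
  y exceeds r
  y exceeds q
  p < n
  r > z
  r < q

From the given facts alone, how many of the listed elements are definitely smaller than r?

4

From r the given relations immediately reach z, s, v.
From those, p — 4 in total.
No other element is forced below r by the given relations, so the count is 4.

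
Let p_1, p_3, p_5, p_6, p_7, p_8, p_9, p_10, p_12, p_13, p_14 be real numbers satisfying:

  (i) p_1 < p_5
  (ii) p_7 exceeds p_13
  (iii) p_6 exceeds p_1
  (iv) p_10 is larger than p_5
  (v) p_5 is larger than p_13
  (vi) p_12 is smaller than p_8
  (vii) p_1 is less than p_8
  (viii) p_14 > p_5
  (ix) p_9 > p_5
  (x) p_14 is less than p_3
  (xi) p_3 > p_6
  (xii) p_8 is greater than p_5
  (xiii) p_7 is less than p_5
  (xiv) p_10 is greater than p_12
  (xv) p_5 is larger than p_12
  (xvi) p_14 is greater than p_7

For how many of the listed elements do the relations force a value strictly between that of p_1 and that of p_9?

1

The relations place p_1 below p_9. An element lies strictly between them when it is forced above p_1 and also forced below p_9.
Above p_1: {p_5, p_14, p_8, p_6, p_3, p_10}. Below p_9: {p_13, p_7, p_12, p_5}.
Intersection: {p_5} — 1.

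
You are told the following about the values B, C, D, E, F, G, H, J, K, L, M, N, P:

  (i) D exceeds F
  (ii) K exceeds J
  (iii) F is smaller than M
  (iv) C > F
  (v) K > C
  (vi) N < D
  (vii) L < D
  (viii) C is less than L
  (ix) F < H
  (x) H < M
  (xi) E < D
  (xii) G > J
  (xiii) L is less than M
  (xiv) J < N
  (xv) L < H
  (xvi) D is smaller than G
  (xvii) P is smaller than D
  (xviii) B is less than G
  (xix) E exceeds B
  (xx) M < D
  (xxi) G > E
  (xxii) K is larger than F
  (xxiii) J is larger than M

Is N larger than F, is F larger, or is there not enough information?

F < C and C < L give F < L.
Then L < H extends the chain to H.
Then H < M extends the chain to M.
With M < J: F < C < L < H < M < J.
With J < N: F < C < L < H < M < J < N.
So N is larger.

N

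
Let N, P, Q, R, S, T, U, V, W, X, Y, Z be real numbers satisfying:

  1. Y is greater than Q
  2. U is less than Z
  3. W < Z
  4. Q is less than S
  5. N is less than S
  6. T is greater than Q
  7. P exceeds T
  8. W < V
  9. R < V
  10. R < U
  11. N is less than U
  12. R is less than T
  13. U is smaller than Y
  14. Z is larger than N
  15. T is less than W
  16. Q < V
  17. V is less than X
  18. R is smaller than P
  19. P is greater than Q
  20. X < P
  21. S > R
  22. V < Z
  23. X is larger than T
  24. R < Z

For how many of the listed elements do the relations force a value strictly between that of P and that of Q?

4

Chaining upward from Q reaches: T, W, S, V, X, Z, Y.
Chaining downward from P reaches: R, T, W, V, X.
Strictly between Q and P are those in both lists: T, W, V, X — 4 elements.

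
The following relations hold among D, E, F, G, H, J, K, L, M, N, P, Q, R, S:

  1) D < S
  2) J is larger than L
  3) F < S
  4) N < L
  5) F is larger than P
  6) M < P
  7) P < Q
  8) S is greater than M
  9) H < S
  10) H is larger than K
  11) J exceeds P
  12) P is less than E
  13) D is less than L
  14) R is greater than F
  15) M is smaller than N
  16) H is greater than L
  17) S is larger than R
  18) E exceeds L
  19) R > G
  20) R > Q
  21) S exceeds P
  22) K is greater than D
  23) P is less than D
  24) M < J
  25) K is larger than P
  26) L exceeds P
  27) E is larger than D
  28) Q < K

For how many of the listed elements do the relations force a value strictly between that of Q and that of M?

The relations place M below Q. An element lies strictly between them when it is forced above M and also forced below Q.
Above M: {P, N, D, L, F, J, E, K, R, H, S}. Below Q: {P}.
Intersection: {P} — 1.

1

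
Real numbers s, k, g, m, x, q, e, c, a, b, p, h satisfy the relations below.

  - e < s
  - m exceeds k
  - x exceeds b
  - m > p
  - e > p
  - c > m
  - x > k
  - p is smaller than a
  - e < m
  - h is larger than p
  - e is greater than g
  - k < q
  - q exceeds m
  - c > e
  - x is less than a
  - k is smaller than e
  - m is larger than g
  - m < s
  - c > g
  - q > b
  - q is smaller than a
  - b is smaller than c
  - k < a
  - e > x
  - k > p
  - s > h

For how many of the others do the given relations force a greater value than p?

The elements the relations force above p are k, x, e, m, h, q, c, s, a — no chain reaches any other.
That is 9.

9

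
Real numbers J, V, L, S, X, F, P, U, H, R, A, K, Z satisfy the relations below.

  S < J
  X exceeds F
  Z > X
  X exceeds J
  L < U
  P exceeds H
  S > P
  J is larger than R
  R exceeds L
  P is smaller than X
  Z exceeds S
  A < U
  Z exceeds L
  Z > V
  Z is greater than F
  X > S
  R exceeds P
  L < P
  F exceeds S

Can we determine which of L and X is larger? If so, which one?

X

L < P and P < R give L < R.
With R < J: L < P < R < J.
With J < X: L < P < R < J < X.
So X is larger.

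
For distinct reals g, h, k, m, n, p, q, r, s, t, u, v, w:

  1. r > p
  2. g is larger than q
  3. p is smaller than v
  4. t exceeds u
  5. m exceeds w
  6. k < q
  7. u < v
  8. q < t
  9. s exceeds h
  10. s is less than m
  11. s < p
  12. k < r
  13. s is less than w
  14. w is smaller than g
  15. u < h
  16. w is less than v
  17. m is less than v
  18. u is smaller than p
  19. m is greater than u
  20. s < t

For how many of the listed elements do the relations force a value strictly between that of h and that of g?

The relations place h below g. An element lies strictly between them when it is forced above h and also forced below g.
Above h: {s, w, p, m, v, t, r}. Below g: {u, s, w, k, q}.
Intersection: {s, w} — 2.

2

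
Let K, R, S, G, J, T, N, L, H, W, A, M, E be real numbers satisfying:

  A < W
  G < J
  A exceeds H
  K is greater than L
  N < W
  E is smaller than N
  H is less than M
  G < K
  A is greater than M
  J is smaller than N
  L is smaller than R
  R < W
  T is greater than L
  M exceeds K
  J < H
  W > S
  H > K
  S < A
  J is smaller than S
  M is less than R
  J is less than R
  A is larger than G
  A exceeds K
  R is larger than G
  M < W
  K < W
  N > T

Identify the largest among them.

W

Chaining downward from W: directly below it, S, K, M, R, A, N; then E, G, J, L, T, H.
That covers every other element, and nothing is given above W, so W is the largest.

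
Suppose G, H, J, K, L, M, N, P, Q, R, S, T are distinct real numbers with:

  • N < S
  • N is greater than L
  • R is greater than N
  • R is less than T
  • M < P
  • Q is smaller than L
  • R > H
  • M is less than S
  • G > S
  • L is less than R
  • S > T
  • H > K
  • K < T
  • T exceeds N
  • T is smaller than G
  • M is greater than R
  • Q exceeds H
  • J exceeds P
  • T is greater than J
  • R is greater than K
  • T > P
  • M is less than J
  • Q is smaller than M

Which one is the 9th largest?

Piecing the relations together gives one ordering: K < H < Q < L < N < R < M < P < J < T < S < G.
Counting 9 from the largest end gives L.

L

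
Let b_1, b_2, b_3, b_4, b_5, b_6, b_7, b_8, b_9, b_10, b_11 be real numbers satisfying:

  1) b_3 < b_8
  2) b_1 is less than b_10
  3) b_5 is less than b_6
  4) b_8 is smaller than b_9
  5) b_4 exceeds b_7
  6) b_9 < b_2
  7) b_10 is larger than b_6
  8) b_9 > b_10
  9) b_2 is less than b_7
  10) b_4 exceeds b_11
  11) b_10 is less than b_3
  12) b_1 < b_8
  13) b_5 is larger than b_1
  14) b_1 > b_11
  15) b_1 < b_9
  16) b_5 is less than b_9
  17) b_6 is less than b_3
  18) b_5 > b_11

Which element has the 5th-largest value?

The consecutive relations fix a unique order: b_11 < b_1 < b_5 < b_6 < b_10 < b_3 < b_8 < b_9 < b_2 < b_7 < b_4.
The 5th largest is b_8.

b_8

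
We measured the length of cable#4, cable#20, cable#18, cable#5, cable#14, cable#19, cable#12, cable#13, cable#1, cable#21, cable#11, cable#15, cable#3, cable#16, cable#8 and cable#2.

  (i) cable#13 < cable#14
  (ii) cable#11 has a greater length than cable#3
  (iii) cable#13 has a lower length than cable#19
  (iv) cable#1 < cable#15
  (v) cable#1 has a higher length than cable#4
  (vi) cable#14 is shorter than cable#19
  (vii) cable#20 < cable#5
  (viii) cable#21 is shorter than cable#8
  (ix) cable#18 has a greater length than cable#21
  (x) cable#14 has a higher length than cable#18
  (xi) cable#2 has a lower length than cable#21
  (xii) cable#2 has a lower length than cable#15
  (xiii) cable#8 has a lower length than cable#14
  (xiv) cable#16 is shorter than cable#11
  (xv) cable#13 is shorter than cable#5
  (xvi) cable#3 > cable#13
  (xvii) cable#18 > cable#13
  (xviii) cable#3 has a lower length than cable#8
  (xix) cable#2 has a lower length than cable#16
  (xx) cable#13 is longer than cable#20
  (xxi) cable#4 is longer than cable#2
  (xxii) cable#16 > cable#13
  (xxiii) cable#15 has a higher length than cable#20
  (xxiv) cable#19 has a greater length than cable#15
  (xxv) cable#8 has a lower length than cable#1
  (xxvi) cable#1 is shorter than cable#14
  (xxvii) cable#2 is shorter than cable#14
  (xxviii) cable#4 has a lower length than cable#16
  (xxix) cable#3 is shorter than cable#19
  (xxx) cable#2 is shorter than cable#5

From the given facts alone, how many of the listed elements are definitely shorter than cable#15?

Directly below cable#15: cable#2, cable#20, cable#1.
One step further: cable#4, cable#8 (5 so far).
One step further: cable#21, cable#3 (7 so far).
One step further: cable#13 (8 so far).
Nothing else is reachable below cable#15; 8 in all.

8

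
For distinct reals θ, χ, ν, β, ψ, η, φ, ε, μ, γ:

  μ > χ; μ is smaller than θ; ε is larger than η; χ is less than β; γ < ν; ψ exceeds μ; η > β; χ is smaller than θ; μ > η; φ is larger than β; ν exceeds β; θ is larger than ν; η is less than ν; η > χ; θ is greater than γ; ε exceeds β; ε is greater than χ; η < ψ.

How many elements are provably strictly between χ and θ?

4

Chaining upward from χ reaches: β, η, μ, ν, φ, ψ, ε.
Chaining downward from θ reaches: β, η, μ, γ, ν.
Strictly between χ and θ are those in both lists: β, η, μ, ν — 4 elements.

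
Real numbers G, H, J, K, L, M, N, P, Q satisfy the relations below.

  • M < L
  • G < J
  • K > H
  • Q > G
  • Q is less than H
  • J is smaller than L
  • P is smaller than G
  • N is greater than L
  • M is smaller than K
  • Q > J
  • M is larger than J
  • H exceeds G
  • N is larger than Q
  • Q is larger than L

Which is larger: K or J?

K

J < M < L < Q < H < K, by transitivity through M, L, Q, H.
So J < K; K is the larger of the two.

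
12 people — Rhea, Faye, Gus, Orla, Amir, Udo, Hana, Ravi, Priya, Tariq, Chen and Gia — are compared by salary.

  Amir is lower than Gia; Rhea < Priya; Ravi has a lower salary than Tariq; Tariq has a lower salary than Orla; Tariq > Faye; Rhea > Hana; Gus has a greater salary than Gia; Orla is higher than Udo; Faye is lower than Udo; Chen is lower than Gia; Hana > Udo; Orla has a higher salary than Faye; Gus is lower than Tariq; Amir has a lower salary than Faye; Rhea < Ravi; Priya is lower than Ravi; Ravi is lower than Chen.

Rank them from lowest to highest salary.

Each adjacent pair is fixed by a given relation: Amir < Faye; Faye < Udo; Udo < Hana; Hana < Rhea; Rhea < Priya; Priya < Ravi; Ravi < Chen; Chen < Gia; Gia < Gus; Gus < Tariq; Tariq < Orla. Chaining them end to end gives the full order.

Amir < Faye < Udo < Hana < Rhea < Priya < Ravi < Chen < Gia < Gus < Tariq < Orla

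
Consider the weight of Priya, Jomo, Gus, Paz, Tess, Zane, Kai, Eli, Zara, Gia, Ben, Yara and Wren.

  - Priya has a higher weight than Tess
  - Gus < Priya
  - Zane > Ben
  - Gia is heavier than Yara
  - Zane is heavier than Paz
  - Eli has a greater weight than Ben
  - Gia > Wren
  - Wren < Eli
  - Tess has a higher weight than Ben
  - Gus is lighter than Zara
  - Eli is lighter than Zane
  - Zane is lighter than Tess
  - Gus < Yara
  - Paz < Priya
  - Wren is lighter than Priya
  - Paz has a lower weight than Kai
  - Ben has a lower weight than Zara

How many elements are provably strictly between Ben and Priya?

Chaining upward from Ben reaches: Zara, Eli, Zane, Tess.
Chaining downward from Priya reaches: Gus, Paz, Wren, Eli, Zane, Tess.
Strictly between Ben and Priya are those in both lists: Eli, Zane, Tess — 3 elements.

3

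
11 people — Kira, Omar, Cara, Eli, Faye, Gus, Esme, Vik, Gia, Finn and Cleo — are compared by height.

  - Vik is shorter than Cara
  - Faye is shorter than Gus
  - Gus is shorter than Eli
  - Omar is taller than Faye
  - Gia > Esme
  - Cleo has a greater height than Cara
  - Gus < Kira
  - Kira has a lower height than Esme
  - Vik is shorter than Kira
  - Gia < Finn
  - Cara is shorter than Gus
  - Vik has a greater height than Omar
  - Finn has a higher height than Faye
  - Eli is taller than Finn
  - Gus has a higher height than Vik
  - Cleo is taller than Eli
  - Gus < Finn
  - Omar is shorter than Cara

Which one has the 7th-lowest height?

Esme

The consecutive relations fix a unique order: Faye < Omar < Vik < Cara < Gus < Kira < Esme < Gia < Finn < Eli < Cleo.
Counting 7 from the smallest end gives Esme.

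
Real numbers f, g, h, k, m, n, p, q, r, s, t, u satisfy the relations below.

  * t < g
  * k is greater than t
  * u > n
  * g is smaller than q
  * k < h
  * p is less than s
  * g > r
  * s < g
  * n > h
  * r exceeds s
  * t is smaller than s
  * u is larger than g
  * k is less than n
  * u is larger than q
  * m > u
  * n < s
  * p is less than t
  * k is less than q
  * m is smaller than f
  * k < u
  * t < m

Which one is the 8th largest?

n

The consecutive relations fix a unique order: p < t < k < h < n < s < r < g < q < u < m < f.
Counting 8 from the largest end gives n.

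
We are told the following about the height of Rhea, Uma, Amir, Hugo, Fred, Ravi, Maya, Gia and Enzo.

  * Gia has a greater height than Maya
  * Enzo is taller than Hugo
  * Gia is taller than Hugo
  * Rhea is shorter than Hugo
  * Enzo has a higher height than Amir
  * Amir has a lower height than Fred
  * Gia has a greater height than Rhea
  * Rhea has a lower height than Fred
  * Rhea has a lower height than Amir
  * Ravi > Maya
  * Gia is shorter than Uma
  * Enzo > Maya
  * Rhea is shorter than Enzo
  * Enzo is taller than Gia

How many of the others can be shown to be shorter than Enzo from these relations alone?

From Enzo the given relations immediately reach Rhea, Amir, Hugo, Maya, Gia.
No other element is forced below Enzo by the given relations, so the count is 5.

5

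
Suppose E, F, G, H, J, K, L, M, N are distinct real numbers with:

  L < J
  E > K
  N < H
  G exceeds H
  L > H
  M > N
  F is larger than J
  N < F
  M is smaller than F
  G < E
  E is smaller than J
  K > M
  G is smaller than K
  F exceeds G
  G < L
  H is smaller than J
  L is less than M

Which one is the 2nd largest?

J

The consecutive relations fix a unique order: N < H < G < L < M < K < E < J < F.
The 2nd largest is J.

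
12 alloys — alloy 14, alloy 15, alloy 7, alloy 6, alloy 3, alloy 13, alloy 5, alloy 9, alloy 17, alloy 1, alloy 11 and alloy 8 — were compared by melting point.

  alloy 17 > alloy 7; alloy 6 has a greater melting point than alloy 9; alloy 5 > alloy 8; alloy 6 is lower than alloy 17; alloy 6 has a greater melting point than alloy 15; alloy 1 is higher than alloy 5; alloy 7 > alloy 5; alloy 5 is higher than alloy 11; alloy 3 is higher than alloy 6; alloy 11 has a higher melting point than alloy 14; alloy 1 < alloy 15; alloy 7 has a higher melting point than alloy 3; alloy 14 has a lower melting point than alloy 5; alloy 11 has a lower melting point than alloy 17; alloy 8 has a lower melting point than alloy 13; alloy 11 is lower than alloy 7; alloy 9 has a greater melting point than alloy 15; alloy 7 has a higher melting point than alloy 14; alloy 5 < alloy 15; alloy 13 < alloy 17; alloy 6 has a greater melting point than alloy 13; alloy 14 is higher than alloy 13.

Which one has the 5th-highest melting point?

Chaining the given pairs: alloy 8 < alloy 13 < alloy 14 < alloy 11 < alloy 5 < alloy 1 < alloy 15 < alloy 9 < alloy 6 < alloy 3 < alloy 7 < alloy 17.
The 5th largest is alloy 9.

alloy 9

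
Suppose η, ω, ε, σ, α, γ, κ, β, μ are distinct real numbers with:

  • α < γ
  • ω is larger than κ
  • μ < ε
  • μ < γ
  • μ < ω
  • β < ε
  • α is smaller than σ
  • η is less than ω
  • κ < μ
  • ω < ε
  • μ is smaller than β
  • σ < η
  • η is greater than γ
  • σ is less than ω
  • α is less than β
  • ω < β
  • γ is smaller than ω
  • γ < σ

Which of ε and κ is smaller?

κ

The relevant relations are κ < μ; μ < γ; γ < σ; σ < η; η < ω; ω < β; β < ε.
Chaining these gives κ < μ < γ < σ < η < ω < β < ε.
So κ < ε; κ is the smaller of the two.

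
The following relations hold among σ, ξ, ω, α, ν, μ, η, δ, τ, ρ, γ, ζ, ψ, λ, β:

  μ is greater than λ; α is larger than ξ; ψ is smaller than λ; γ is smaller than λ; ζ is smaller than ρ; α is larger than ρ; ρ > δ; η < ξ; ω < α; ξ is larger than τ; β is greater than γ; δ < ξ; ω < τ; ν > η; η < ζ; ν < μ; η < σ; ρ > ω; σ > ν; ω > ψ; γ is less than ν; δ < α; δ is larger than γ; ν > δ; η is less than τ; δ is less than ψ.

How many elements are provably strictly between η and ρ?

The relations place η below ρ. An element lies strictly between them when it is forced above η and also forced below ρ.
Above η: {ν, σ, ζ, τ, ξ, α, μ}. Below ρ: {γ, δ, ψ, ω, ζ}.
Intersection: {ζ} — 1.

1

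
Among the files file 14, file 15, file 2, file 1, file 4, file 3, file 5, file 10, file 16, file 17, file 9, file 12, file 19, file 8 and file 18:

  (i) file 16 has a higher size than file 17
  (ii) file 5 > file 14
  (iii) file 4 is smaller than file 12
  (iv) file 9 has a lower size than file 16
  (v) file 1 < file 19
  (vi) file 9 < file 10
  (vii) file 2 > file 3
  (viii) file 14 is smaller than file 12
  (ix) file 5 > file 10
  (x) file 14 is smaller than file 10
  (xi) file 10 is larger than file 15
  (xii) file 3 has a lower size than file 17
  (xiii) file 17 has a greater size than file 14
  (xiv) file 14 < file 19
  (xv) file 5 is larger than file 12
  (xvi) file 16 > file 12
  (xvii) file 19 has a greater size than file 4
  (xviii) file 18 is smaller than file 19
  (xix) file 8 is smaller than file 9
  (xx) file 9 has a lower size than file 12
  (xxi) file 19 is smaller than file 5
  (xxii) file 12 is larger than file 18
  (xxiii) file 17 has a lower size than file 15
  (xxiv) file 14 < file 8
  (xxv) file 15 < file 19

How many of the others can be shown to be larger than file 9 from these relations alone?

The elements the relations force above file 9 are file 12, file 10, file 5, file 16 — no chain reaches any other.
That is 4.

4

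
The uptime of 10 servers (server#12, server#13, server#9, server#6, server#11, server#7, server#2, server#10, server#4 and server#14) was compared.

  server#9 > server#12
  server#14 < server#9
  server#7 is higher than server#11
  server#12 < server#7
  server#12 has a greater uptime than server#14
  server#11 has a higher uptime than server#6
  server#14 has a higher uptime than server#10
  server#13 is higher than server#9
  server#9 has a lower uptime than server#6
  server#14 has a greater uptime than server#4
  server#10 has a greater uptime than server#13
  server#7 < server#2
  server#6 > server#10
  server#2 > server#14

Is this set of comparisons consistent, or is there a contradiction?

Chaining the given relations yields server#14 < server#12 < server#9 < server#13 < server#10, so server#14 < server#10. But one relation states server#10 < server#14. These cannot both hold.

inconsistent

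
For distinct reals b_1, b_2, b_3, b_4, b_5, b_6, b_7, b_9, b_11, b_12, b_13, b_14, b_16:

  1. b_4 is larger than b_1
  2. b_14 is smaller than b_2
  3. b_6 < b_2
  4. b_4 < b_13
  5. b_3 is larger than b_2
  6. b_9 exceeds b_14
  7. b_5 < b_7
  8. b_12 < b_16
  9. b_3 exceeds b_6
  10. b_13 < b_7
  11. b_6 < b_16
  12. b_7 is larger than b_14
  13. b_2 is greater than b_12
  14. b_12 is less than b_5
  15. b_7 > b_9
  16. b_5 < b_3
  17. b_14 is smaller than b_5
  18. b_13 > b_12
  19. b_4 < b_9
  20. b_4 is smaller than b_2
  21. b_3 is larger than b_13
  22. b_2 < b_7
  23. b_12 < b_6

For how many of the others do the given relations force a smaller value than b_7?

Directly below b_7: b_14, b_5, b_2, b_13, b_9.
One step further: b_12, b_6, b_4 (8 so far).
One step further: b_1 (9 so far).
No other element is forced below b_7 by the given relations, so the count is 9.

9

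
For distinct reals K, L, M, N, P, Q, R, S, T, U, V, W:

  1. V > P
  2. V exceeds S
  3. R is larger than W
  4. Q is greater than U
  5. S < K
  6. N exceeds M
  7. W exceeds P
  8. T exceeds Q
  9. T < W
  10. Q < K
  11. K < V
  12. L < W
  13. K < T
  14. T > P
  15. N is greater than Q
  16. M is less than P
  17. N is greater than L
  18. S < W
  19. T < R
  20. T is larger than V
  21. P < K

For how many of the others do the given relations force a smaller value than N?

From N the given relations immediately reach M, L, Q.
From those, U — 4 in total.
Nothing else is reachable below N; 4 in all.

4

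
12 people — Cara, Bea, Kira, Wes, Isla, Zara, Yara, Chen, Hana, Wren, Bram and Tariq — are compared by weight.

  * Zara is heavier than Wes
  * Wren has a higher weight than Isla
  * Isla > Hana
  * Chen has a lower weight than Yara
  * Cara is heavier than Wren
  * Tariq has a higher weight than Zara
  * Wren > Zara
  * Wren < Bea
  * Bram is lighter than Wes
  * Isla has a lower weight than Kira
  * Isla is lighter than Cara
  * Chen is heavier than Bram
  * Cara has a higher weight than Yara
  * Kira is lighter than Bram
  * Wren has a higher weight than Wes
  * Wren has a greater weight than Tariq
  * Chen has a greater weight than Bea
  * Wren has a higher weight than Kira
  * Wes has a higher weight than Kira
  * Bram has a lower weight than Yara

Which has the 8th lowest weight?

Wren

The consecutive relations fix a unique order: Hana < Isla < Kira < Bram < Wes < Zara < Tariq < Wren < Bea < Chen < Yara < Cara.
Counting 8 from the smallest end gives Wren.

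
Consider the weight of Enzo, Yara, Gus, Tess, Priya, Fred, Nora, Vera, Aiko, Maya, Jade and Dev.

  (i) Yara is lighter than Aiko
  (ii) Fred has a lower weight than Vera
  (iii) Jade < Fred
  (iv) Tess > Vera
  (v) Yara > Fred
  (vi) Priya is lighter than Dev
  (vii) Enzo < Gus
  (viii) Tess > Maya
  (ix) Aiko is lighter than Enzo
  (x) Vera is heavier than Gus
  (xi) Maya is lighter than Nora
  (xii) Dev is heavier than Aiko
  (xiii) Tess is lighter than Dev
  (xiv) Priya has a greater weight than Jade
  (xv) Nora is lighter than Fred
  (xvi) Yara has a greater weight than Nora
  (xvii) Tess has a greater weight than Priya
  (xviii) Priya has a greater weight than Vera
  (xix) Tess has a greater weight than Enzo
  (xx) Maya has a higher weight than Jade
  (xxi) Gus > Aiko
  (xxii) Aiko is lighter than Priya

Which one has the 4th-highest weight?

Piecing the relations together gives one ordering: Jade < Maya < Nora < Fred < Yara < Aiko < Enzo < Gus < Vera < Priya < Tess < Dev.
The 4th largest is Vera.

Vera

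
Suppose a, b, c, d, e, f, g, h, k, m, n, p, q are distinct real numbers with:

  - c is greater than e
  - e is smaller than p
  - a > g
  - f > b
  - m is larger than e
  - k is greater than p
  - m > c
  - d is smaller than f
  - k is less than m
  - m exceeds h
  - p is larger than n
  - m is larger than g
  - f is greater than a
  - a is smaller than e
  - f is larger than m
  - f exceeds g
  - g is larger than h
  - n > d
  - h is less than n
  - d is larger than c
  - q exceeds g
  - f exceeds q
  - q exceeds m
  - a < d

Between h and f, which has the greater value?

f

h < g and g < a give h < a.
With a < e: h < g < a < e.
Then e < c extends the chain to c.
Then c < d extends the chain to d.
With d < n: h < g < a < e < c < d < n.
With n < p: h < g < a < e < c < d < n < p.
With p < k: h < g < a < e < c < d < n < p < k.
With k < m: h < g < a < e < c < d < n < p < k < m.
Then m < q extends the chain to q.
Then q < f extends the chain to f.
So h < f; f is the larger of the two.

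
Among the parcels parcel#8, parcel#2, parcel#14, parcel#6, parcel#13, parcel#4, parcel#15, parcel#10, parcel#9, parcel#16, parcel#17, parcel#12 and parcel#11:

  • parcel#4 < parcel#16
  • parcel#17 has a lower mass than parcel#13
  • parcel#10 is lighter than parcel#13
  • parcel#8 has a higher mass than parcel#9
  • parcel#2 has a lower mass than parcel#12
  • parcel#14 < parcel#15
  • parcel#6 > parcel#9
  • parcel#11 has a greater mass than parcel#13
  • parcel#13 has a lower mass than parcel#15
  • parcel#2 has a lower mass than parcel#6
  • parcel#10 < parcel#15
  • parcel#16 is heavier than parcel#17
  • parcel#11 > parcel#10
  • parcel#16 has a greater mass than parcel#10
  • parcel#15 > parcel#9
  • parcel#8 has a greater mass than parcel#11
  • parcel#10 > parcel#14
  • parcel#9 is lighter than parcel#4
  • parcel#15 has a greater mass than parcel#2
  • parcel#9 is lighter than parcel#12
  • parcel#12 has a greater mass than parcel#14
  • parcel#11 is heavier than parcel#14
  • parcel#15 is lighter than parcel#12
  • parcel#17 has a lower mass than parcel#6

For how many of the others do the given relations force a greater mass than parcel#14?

7

Directly above parcel#14: parcel#10, parcel#15, parcel#11, parcel#12.
One step further: parcel#13, parcel#16, parcel#8 (7 so far).
Nothing else is reachable above parcel#14; 7 in all.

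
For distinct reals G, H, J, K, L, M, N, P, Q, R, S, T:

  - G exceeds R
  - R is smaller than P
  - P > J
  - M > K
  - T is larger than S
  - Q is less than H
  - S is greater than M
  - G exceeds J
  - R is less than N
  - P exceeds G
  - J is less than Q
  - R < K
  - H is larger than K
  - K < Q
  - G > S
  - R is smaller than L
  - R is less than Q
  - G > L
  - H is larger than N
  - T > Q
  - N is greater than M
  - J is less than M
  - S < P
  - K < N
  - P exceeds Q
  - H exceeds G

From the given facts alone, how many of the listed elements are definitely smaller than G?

6

From G the given relations immediately reach J, R, L, S.
From those, M — 5 in total.
From those, K — 6 in total.
No other element is forced below G by the given relations, so the count is 6.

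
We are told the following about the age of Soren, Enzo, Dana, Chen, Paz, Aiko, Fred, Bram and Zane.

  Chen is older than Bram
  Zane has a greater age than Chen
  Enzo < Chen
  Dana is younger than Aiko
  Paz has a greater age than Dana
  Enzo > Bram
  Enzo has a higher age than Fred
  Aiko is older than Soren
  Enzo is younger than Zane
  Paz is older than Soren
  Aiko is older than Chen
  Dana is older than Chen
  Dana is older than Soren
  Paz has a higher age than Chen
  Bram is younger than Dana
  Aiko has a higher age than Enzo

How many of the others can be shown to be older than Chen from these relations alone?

4

Directly above Chen: Zane, Dana, Aiko, Paz.
No other element is forced above Chen by the given relations, so the count is 4.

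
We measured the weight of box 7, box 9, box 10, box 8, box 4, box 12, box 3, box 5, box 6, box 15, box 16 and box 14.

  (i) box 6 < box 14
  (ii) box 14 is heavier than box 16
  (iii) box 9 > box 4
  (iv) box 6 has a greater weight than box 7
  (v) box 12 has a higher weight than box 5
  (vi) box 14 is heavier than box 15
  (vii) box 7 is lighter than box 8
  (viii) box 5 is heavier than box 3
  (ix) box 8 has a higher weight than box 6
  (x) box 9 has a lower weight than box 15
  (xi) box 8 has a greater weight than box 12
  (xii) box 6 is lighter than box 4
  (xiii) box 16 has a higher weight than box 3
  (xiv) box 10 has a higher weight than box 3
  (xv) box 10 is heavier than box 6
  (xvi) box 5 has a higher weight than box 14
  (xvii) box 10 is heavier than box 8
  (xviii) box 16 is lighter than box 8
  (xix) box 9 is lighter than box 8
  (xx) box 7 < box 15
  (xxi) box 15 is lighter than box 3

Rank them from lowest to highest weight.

box 7 < box 6 < box 4 < box 9 < box 15 < box 3 < box 16 < box 14 < box 5 < box 12 < box 8 < box 10

The consecutive links are each given: box 7 < box 6; box 6 < box 4; box 4 < box 9; box 9 < box 15; box 15 < box 3; box 3 < box 16; box 16 < box 14; box 14 < box 5; box 5 < box 12; box 12 < box 8; box 8 < box 10.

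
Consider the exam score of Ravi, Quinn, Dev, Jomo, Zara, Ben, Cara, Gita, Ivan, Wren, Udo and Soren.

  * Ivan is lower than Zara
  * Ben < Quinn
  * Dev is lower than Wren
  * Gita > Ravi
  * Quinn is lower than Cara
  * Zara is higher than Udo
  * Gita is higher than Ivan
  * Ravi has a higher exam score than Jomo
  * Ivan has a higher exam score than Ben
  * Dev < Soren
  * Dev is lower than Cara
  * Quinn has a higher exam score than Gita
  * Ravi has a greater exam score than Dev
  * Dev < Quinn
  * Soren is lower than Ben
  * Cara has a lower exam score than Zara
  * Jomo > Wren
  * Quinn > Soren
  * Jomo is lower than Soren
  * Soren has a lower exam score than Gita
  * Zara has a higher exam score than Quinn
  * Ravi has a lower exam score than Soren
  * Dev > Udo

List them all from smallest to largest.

Udo < Dev < Wren < Jomo < Ravi < Soren < Ben < Ivan < Gita < Quinn < Cara < Zara

The consecutive links are each given: Udo < Dev; Dev < Wren; Wren < Jomo; Jomo < Ravi; Ravi < Soren; Soren < Ben; Ben < Ivan; Ivan < Gita; Gita < Quinn; Quinn < Cara; Cara < Zara.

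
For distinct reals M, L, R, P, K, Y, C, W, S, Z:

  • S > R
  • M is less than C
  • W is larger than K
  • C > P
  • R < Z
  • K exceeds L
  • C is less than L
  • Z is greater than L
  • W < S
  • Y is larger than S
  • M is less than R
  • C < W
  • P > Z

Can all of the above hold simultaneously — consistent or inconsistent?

inconsistent

We have L < Z stated directly, yet also Z < P < C < L by chaining the others — so Z < L. Contradiction.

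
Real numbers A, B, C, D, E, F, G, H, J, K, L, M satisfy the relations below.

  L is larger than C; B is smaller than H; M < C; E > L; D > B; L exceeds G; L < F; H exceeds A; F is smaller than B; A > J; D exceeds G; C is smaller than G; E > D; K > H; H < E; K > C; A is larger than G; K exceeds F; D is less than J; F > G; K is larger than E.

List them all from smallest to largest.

Nothing is placed below M, so it is least; from there M < C; C < G; G < L; L < F; F < B; B < D; D < J; J < A; A < H; H < E; E < K, each given directly.

M < C < G < L < F < B < D < J < A < H < E < K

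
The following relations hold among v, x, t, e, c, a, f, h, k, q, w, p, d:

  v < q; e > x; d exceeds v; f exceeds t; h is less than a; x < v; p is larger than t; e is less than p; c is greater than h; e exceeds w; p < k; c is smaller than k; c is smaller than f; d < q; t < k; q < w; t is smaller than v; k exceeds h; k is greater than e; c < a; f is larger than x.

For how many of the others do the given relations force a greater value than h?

The elements the relations force above h are c, f, k, a — no chain reaches any other.
That is 4.

4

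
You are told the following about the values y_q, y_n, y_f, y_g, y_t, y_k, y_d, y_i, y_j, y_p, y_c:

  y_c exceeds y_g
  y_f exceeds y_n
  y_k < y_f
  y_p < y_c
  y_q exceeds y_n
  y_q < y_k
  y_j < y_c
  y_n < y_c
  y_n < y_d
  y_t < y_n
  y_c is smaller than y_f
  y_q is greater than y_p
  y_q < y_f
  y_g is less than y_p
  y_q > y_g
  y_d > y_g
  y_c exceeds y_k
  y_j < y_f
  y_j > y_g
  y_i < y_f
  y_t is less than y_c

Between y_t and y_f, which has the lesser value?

y_t < y_n and y_n < y_q give y_t < y_q.
With y_q < y_k: y_t < y_n < y_q < y_k.
With y_k < y_c: y_t < y_n < y_q < y_k < y_c.
Then y_c < y_f extends the chain to y_f.
So y_t < y_f; y_t is the smaller of the two.

y_t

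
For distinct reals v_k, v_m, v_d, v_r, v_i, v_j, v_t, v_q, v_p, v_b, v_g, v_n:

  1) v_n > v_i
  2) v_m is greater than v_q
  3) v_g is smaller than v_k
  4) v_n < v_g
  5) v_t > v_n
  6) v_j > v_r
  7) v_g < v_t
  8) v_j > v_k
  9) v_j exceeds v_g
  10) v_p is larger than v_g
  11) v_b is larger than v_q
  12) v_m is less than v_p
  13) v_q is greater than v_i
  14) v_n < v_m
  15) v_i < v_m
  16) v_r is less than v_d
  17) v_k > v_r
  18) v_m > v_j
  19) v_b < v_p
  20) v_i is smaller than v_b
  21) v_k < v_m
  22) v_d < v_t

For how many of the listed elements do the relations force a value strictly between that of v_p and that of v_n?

4

Chaining upward from v_n reaches: v_g, v_k, v_j, v_t, v_m.
Chaining downward from v_p reaches: v_i, v_r, v_q, v_g, v_k, v_b, v_j, v_m.
Strictly between v_n and v_p are those in both lists: v_g, v_k, v_j, v_m — 4 elements.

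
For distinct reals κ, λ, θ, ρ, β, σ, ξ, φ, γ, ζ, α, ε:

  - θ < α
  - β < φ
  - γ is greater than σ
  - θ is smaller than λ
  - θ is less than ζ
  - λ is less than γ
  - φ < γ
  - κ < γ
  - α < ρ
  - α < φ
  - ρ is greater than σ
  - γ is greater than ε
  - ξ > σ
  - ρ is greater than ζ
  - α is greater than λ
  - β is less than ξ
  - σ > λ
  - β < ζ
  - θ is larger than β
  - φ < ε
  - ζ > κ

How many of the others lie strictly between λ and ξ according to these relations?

1

The relations place λ below ξ. An element lies strictly between them when it is forced above λ and also forced below ξ.
Above λ: {α, φ, ε, σ, γ, ρ}. Below ξ: {β, θ, σ}.
Intersection: {σ} — 1.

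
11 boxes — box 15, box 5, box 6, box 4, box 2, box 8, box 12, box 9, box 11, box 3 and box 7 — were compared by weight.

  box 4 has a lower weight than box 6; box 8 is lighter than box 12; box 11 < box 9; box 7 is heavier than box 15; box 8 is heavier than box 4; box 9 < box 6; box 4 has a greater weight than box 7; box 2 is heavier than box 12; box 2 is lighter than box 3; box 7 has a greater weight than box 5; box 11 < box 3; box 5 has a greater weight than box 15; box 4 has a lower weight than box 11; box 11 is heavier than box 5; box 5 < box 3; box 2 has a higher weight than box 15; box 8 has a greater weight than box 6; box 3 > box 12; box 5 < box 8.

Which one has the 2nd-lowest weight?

The consecutive relations fix a unique order: box 15 < box 5 < box 7 < box 4 < box 11 < box 9 < box 6 < box 8 < box 12 < box 2 < box 3.
The 2nd smallest is box 5.

box 5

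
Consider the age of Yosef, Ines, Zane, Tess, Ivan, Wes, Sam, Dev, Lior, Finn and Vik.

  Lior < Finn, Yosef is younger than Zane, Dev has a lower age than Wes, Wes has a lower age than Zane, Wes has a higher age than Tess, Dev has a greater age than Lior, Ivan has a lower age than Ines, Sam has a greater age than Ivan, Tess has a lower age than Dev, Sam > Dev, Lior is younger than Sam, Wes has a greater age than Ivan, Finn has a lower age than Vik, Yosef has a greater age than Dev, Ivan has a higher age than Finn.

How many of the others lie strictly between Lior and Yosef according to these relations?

1

Chaining upward from Lior reaches: Finn, Ivan, Vik, Dev, Ines, Wes, Zane, Sam.
Chaining downward from Yosef reaches: Tess, Dev.
Strictly between Lior and Yosef are those in both lists: Dev — 1 element.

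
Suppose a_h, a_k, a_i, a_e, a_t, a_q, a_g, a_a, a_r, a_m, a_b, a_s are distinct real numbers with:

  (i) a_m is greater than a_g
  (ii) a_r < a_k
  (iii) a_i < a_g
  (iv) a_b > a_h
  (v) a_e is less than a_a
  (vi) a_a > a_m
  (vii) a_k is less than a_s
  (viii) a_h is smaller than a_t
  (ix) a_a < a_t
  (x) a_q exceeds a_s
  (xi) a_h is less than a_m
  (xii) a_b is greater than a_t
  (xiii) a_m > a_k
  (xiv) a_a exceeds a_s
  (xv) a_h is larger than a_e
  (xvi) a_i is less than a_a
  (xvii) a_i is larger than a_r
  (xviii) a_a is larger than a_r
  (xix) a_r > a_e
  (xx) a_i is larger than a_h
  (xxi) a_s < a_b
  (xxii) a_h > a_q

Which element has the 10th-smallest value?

a_a

Chaining the given pairs: a_e < a_r < a_k < a_s < a_q < a_h < a_i < a_g < a_m < a_a < a_t < a_b.
Counting 10 from the smallest end gives a_a.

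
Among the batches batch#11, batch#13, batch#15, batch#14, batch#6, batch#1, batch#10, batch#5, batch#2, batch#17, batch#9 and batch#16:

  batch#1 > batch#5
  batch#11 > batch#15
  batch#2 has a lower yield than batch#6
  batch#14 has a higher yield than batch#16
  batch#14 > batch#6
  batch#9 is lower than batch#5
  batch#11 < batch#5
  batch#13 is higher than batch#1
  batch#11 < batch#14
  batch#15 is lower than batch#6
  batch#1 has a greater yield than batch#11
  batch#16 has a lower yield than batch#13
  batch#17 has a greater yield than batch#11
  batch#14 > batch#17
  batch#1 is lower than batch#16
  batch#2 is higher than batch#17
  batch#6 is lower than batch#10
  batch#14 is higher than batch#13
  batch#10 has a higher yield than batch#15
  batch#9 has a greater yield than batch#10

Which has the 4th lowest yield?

The consecutive relations fix a unique order: batch#15 < batch#11 < batch#17 < batch#2 < batch#6 < batch#10 < batch#9 < batch#5 < batch#1 < batch#16 < batch#13 < batch#14.
Counting 4 from the smallest end gives batch#2.

batch#2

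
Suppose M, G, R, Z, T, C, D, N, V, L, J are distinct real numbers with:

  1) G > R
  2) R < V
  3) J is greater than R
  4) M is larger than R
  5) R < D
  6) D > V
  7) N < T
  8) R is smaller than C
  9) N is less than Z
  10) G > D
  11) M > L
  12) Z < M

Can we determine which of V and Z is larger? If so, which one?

Following every chain through V: above V we get D, G; below V we get R.
Z is not reached, and no chain runs the other way from Z to V.
So the given relations leave the order of V and Z undetermined.

undetermined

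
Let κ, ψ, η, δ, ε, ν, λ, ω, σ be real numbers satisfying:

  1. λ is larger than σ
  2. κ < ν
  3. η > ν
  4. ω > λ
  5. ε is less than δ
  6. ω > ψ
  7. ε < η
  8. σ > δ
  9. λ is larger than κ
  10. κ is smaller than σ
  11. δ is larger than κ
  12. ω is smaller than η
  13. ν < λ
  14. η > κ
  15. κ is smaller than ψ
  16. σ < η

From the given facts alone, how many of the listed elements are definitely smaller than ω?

7

The elements the relations force below ω are κ, ε, δ, σ, ν, λ, ψ — no chain reaches any other.
That is 7.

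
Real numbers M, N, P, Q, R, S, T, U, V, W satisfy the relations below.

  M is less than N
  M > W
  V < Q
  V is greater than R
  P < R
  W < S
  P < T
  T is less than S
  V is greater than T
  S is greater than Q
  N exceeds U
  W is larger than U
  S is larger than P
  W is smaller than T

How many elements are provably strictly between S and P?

4

Chaining upward from P reaches: T, R, V, Q.
Chaining downward from S reaches: U, W, T, R, V, Q.
Strictly between P and S are those in both lists: T, R, V, Q — 4 elements.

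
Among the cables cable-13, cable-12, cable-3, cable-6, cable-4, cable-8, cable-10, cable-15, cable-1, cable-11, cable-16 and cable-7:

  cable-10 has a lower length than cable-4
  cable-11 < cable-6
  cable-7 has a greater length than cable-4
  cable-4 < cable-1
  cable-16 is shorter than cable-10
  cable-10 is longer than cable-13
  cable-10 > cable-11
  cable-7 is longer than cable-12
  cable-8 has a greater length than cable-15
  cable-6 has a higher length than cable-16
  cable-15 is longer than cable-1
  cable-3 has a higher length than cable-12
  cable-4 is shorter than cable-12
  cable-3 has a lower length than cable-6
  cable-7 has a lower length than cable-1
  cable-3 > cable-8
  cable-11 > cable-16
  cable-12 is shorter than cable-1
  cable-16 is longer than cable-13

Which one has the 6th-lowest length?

cable-12

The consecutive relations fix a unique order: cable-13 < cable-16 < cable-11 < cable-10 < cable-4 < cable-12 < cable-7 < cable-1 < cable-15 < cable-8 < cable-3 < cable-6.
Counting 6 from the smallest end gives cable-12.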